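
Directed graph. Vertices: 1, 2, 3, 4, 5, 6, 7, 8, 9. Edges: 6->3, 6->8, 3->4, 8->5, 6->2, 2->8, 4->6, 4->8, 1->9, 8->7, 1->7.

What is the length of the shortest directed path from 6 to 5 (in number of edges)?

2

Distance 0: 6.
Distance 1: 2, 3, 8.
Distance 2: 4, 5, 7 — contains 5.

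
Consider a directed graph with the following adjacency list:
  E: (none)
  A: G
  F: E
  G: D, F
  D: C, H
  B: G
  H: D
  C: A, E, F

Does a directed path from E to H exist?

No

E has no outgoing edges, so nothing is reachable from it.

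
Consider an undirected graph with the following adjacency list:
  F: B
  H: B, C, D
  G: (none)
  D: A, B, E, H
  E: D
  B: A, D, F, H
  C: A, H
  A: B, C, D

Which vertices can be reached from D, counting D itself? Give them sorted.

A, B, C, D, E, F, H

Start at D.
Its neighbours: A, B, E, H.
Then their neighbours: C, F.
Nothing further is reachable.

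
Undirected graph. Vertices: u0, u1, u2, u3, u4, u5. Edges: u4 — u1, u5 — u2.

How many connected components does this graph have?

4

From u0: component {u0}.
From u1: component {u1, u4}.
From u2: component {u2, u5}.
From u3: component {u3}.
That's 4 components.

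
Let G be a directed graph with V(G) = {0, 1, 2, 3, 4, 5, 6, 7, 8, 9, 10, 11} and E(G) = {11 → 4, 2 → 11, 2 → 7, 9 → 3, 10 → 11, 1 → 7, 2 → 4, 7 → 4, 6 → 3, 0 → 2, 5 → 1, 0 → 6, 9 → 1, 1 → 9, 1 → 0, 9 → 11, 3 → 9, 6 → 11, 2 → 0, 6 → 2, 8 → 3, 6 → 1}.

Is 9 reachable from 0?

Explore from 0.
Distance 1: reach 2, 6.
Distance 2: reach 1, 3, 4, 7, 11.
Distance 3: reach 9.
Found 9.

Yes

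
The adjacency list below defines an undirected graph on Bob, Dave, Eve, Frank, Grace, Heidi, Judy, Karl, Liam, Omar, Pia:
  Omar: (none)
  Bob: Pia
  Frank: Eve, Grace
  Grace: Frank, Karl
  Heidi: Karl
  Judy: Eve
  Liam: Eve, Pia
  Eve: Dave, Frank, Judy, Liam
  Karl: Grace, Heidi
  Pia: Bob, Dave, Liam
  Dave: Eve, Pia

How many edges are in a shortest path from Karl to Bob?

6

Distance 0: Karl.
Distance 1: Grace, Heidi.
Distance 2: Frank.
Distance 3: Eve.
Distance 4: Dave, Judy, Liam.
Distance 5: Pia.
Distance 6: Bob — contains Bob.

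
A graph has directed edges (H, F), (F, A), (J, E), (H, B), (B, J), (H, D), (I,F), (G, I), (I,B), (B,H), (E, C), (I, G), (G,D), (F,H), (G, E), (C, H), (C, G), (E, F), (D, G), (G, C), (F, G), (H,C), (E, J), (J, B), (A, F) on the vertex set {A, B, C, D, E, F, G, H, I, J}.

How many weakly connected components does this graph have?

1

From A: component {A, B, C, D, E, F, G, H, I, J}.
That's 1 component.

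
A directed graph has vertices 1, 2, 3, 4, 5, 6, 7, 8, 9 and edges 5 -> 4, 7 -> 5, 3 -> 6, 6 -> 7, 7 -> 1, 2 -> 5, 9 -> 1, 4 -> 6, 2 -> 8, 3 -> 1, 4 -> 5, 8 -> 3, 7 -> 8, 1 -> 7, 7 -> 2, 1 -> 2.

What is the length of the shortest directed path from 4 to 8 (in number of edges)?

Distance 0: 4.
Distance 1: 5, 6.
Distance 2: 7.
Distance 3: 1, 2, 8 — contains 8.

3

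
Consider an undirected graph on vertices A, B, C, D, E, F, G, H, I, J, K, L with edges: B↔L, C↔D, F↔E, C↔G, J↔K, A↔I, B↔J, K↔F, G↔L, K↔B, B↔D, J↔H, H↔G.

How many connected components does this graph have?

2

From A: component {A, I}.
From B: component {B, C, D, E, F, G, H, J, K, L}.
That's 2 components.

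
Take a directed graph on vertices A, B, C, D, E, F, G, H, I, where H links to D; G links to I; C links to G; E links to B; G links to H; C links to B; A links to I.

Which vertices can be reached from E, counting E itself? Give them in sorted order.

B, E

Start at E.
Its neighbours: B.
Nothing further is reachable.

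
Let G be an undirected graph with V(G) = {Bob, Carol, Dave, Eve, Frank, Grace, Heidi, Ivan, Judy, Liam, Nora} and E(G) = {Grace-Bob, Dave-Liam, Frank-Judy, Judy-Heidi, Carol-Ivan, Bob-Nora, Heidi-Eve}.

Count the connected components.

From Bob: component {Bob, Grace, Nora}.
From Carol: component {Carol, Ivan}.
From Dave: component {Dave, Liam}.
From Eve: component {Eve, Frank, Heidi, Judy}.
That's 4 components.

4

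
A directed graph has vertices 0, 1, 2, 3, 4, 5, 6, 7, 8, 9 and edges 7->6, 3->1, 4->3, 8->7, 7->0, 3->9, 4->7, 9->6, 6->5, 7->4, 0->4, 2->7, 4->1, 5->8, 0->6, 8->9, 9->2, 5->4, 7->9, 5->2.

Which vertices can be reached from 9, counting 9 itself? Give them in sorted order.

0, 1, 2, 3, 4, 5, 6, 7, 8, 9

Start at 9.
Its neighbours: 2, 6.
Then their neighbours: 5, 7.
Then next layer: 0, 4, 8.
Then next layer: 1, 3.
Every vertex is now reached.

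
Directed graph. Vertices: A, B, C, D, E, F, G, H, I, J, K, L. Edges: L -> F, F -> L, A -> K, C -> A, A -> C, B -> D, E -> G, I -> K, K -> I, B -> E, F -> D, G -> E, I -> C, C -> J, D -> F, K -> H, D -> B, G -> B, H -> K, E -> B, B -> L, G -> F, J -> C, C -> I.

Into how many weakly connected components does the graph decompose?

2

From A: component {A, C, H, I, J, K}.
From B: component {B, D, E, F, G, L}.
That's 2 components.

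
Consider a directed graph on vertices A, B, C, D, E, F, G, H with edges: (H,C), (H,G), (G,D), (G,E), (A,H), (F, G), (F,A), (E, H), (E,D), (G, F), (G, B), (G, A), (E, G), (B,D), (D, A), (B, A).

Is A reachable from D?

Yes

Explore from D.
Distance 1: reach A.
Found A.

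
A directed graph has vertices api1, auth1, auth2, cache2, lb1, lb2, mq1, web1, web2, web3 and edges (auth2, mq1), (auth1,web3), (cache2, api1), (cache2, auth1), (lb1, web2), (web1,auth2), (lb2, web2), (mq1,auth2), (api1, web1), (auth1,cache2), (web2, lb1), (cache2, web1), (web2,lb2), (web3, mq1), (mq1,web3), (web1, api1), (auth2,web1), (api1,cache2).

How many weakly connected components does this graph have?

2

From api1: component {api1, auth1, auth2, cache2, mq1, web1, web3}.
From lb1: component {lb1, lb2, web2}.
That's 2 components.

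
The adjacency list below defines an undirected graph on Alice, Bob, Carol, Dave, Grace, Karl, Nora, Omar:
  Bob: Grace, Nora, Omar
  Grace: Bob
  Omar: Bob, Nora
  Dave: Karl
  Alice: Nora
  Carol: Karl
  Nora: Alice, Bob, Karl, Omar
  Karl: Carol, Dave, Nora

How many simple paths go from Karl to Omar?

2

Karl–Nora–Bob–Omar
Karl–Nora–Omar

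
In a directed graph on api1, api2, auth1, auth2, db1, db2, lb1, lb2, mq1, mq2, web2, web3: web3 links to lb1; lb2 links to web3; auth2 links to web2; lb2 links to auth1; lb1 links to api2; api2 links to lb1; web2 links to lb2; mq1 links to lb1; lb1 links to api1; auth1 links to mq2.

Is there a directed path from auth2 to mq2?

Yes

Explore from auth2.
Distance 1: reach web2.
Distance 2: reach lb2.
Distance 3: reach auth1, web3.
Distance 4: reach lb1, mq2.
Found mq2.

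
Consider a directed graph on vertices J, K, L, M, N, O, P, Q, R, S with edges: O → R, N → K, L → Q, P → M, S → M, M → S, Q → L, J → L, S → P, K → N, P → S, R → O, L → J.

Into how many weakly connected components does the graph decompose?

From J: component {J, L, Q}.
From K: component {K, N}.
From M: component {M, P, S}.
From O: component {O, R}.
That's 4 components.

4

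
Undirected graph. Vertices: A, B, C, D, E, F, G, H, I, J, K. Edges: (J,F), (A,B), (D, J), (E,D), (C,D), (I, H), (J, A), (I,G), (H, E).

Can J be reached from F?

Explore from F.
Distance 1: reach J.
Found J.

Yes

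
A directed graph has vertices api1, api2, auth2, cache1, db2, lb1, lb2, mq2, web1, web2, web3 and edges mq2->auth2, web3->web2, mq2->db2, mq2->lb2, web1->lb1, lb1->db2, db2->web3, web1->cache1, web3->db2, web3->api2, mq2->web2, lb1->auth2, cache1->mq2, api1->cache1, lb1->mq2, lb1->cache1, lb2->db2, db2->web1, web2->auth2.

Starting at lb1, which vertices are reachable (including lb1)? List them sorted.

api2, auth2, cache1, db2, lb1, lb2, mq2, web1, web2, web3

Start at lb1.
Its neighbours: auth2, cache1, db2, mq2.
Then their neighbours: lb2, web1, web2, web3.
Then next layer: api2.
Nothing further is reachable.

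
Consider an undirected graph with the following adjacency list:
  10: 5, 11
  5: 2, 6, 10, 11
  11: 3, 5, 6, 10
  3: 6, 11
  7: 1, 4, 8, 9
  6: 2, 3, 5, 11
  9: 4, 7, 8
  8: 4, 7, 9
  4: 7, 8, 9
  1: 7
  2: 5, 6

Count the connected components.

From 1: component {1, 4, 7, 8, 9}.
From 2: component {2, 3, 5, 6, 10, 11}.
That's 2 components.

2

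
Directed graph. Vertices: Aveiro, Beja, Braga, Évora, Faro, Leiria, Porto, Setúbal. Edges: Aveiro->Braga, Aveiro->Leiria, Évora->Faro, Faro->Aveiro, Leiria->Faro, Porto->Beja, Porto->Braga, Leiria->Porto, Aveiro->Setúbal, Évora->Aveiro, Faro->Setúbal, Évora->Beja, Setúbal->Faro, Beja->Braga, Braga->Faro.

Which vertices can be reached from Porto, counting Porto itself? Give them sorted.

Aveiro, Beja, Braga, Faro, Leiria, Porto, Setúbal

Start at Porto.
Its neighbours: Beja, Braga.
Then their neighbours: Faro.
Then next layer: Aveiro, Setúbal.
Then next layer: Leiria.
Nothing further is reachable.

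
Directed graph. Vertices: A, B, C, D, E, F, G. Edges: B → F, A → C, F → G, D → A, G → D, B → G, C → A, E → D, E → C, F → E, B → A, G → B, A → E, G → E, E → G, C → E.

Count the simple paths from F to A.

8

F→E→C→A
F→E→D→A
F→E→G→B→A
F→E→G→D→A
F→G→B→A
F→G→D→A
F→G→E→C→A
F→G→E→D→A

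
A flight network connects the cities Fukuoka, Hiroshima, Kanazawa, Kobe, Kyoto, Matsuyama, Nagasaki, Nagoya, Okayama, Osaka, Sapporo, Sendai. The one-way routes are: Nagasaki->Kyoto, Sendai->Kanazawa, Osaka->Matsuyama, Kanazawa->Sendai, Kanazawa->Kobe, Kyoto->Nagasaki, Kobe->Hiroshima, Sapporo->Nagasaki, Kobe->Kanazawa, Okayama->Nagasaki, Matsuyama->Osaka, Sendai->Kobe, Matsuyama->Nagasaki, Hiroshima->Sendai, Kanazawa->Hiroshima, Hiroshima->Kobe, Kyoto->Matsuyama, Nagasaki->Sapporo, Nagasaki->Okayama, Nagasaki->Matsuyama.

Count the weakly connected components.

4

From Fukuoka: component {Fukuoka}.
From Hiroshima: component {Hiroshima, Kanazawa, Kobe, Sendai}.
From Kyoto: component {Kyoto, Matsuyama, Nagasaki, Okayama, Osaka, Sapporo}.
From Nagoya: component {Nagoya}.
That's 4 components.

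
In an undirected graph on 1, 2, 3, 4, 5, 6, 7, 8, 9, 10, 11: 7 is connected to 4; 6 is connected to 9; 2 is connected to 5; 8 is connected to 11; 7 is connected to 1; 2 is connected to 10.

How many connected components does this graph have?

5

From 1: component {1, 4, 7}.
From 2: component {2, 5, 10}.
From 3: component {3}.
From 6: component {6, 9}.
From 8: component {8, 11}.
That's 5 components.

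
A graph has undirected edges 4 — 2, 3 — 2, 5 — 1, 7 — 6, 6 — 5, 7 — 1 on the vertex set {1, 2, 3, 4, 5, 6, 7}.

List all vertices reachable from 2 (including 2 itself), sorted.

2, 3, 4

Start at 2.
Its neighbours: 3, 4.
Nothing further is reachable.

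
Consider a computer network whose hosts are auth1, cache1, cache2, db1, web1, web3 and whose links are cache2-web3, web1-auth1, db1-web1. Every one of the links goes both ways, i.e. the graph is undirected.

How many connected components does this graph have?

From auth1: component {auth1, db1, web1}.
From cache1: component {cache1}.
From cache2: component {cache2, web3}.
That's 3 components.

3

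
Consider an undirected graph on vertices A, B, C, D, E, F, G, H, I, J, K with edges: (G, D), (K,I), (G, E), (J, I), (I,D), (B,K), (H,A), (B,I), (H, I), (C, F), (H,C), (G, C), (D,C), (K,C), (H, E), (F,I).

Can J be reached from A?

Yes

Explore from A.
Distance 1: reach H.
Distance 2: reach C, E, I.
Distance 3: reach B, D, F, G, J, K.
Found J.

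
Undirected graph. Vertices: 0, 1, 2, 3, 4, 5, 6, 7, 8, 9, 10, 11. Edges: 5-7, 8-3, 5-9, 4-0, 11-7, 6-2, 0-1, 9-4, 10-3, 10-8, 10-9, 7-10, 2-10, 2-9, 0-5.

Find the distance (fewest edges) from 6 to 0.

Distance 0: 6.
Distance 1: 2.
Distance 2: 9, 10.
Distance 3: 3, 4, 5, 7, 8.
Distance 4: 0, 11 — contains 0.

4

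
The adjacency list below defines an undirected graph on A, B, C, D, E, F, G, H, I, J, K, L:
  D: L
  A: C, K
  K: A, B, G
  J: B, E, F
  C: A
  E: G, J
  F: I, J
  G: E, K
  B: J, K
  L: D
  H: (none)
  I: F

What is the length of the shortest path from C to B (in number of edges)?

3

Distance 0: C.
Distance 1: A.
Distance 2: K.
Distance 3: B, G — contains B.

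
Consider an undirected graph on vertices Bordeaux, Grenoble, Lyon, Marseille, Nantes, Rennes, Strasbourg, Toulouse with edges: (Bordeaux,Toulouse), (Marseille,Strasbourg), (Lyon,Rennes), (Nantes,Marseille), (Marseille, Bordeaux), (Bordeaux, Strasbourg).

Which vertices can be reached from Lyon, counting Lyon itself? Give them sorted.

Lyon, Rennes

Start at Lyon.
Its neighbours: Rennes.
Nothing further is reachable.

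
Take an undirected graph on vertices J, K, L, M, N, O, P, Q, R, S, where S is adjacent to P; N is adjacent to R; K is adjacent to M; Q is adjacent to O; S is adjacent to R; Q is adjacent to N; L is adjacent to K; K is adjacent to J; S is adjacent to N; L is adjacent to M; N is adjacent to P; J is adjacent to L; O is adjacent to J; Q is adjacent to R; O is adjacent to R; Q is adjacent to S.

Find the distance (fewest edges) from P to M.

Distance 0: P.
Distance 1: N, S.
Distance 2: Q, R.
Distance 3: O.
Distance 4: J.
Distance 5: K, L.
Distance 6: M — contains M.

6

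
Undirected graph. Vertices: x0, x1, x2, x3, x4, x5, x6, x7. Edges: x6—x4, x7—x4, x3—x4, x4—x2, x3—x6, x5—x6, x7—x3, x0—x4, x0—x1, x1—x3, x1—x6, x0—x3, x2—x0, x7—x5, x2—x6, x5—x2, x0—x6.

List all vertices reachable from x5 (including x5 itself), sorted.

Start at x5.
Its neighbours: x2, x6, x7.
Then their neighbours: x0, x1, x3, x4.
Every vertex is now reached.

x0, x1, x2, x3, x4, x5, x6, x7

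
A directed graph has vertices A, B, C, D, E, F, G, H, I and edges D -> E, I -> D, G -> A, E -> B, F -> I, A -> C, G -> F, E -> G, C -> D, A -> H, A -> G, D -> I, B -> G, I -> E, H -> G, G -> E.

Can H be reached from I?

Yes

Explore from I.
Distance 1: reach D, E.
Distance 2: reach B, G.
Distance 3: reach A, F.
Distance 4: reach C, H.
Found H.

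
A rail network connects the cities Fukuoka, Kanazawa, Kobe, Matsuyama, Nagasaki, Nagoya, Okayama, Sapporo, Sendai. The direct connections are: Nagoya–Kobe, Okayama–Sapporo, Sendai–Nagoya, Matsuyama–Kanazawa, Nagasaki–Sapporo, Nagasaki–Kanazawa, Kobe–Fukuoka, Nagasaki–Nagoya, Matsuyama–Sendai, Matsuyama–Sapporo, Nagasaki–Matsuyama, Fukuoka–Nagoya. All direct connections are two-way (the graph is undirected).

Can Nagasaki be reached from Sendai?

Yes

Explore from Sendai.
Distance 1: reach Matsuyama, Nagoya.
Distance 2: reach Fukuoka, Kanazawa, Kobe, Nagasaki, Sapporo.
Found Nagasaki.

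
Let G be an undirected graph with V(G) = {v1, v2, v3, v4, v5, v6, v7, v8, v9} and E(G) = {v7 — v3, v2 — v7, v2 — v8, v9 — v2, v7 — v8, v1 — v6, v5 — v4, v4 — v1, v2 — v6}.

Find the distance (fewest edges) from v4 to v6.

2

Distance 0: v4.
Distance 1: v1, v5.
Distance 2: v6 — contains v6.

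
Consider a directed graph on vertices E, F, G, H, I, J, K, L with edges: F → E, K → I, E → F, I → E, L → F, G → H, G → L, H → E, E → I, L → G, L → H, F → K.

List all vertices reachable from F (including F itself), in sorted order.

Start at F.
Its neighbours: E, K.
Then their neighbours: I.
Nothing further is reachable.

E, F, I, K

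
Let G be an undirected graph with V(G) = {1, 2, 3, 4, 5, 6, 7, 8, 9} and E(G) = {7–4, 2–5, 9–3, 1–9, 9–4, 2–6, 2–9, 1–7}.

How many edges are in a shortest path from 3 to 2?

2

Distance 0: 3.
Distance 1: 9.
Distance 2: 1, 2, 4 — contains 2.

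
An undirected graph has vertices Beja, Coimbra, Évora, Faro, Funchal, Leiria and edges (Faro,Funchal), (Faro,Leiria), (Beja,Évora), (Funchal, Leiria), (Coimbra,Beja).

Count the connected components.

2

From Beja: component {Beja, Coimbra, Évora}.
From Faro: component {Faro, Funchal, Leiria}.
That's 2 components.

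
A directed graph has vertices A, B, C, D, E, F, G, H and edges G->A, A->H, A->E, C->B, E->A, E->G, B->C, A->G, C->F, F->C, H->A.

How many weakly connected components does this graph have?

From A: component {A, E, G, H}.
From B: component {B, C, F}.
From D: component {D}.
That's 3 components.

3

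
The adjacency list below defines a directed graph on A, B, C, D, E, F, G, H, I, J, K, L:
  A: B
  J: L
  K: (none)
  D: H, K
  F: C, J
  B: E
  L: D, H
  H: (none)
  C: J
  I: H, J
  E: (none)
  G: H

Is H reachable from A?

No

Explore from A.
Distance 1: reach B.
Distance 2: reach E.
The search from A is exhausted; no directed path reaches H.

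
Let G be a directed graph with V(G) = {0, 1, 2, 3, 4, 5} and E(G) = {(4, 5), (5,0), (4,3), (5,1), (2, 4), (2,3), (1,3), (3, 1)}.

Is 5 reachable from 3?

No

Explore from 3.
Distance 1: reach 1.
The search from 3 is exhausted; no directed path reaches 5.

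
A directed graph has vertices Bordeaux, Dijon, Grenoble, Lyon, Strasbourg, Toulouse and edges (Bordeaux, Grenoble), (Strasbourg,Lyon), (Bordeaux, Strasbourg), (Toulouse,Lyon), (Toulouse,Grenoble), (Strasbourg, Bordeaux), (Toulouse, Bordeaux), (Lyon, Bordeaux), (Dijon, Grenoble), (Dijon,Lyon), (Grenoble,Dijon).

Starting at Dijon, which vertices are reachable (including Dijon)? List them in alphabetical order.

Start at Dijon.
Its neighbours: Grenoble, Lyon.
Then their neighbours: Bordeaux.
Then next layer: Strasbourg.
Nothing further is reachable.

Bordeaux, Dijon, Grenoble, Lyon, Strasbourg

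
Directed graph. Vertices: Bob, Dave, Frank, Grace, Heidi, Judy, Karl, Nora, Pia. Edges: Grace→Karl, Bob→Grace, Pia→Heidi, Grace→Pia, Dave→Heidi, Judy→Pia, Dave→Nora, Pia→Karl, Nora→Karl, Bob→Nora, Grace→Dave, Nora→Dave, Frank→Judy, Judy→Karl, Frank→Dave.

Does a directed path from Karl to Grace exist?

No

Karl has no outgoing edges, so nothing is reachable from it.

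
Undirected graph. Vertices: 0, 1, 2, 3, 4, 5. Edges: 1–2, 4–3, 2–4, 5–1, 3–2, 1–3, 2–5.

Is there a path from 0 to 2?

No

0 has no edges, so nothing is reachable from it.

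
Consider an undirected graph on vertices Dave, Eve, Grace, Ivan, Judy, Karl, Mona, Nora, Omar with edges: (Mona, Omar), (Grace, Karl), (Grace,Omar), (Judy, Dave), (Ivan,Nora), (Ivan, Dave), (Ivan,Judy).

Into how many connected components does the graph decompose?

From Dave: component {Dave, Ivan, Judy, Nora}.
From Eve: component {Eve}.
From Grace: component {Grace, Karl, Mona, Omar}.
That's 3 components.

3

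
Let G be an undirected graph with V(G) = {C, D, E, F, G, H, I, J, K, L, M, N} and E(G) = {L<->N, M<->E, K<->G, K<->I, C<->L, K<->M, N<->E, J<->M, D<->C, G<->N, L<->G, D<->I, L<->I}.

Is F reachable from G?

Explore from G.
Distance 1: reach K, L, N.
Distance 2: reach C, E, I, M.
Distance 3: reach D, J.
The search is exhausted without reaching F; it lies in a different component.

No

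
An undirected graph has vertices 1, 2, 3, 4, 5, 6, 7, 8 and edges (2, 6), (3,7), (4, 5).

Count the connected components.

5

From 1: component {1}.
From 2: component {2, 6}.
From 3: component {3, 7}.
From 4: component {4, 5}.
From 8: component {8}.
That's 5 components.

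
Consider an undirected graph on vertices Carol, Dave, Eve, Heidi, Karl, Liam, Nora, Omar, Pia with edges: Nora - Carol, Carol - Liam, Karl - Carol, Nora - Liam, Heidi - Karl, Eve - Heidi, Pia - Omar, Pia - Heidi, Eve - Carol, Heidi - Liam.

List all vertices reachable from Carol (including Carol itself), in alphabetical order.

Start at Carol.
Its neighbours: Eve, Karl, Liam, Nora.
Then their neighbours: Heidi.
Then next layer: Pia.
Then next layer: Omar.
Nothing further is reachable.

Carol, Eve, Heidi, Karl, Liam, Nora, Omar, Pia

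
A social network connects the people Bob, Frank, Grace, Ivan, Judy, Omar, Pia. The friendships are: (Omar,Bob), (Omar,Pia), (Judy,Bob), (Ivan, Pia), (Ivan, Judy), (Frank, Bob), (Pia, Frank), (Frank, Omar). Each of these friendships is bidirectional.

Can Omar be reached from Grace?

Grace has no edges, so nothing is reachable from it.

No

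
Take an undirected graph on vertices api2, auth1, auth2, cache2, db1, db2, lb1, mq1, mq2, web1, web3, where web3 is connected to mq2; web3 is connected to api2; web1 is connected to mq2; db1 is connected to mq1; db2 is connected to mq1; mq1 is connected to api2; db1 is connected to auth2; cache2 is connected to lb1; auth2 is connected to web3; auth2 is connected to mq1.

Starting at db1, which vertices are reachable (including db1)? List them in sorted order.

Start at db1.
Its neighbours: auth2, mq1.
Then their neighbours: api2, db2, web3.
Then next layer: mq2.
Then next layer: web1.
Nothing further is reachable.

api2, auth2, db1, db2, mq1, mq2, web1, web3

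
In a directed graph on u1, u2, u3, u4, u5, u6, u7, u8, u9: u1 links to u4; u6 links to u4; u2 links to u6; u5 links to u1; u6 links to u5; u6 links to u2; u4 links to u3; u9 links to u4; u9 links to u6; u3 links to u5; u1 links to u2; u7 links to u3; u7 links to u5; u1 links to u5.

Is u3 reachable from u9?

Explore from u9.
Distance 1: reach u4, u6.
Distance 2: reach u2, u3, u5.
Found u3.

Yes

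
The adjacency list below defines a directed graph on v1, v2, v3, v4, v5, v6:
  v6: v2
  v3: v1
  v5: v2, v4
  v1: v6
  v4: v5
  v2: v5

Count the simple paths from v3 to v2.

v3→v1→v6→v2

1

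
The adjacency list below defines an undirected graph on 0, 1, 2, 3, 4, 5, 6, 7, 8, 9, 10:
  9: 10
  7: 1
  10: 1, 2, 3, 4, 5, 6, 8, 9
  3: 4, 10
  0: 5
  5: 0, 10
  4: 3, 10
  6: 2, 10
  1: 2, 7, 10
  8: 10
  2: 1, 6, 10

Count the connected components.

1

From 0: component {0, 1, 2, 3, 4, 5, 6, 7, 8, 9, 10}.
That's 1 component.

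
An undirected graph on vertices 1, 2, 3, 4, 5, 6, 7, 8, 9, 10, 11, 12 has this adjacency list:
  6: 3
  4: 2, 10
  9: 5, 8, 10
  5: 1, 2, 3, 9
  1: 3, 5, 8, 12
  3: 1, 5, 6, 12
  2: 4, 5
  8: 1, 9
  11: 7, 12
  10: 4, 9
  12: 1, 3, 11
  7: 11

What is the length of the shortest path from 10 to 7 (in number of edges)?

Distance 0: 10.
Distance 1: 4, 9.
Distance 2: 2, 5, 8.
Distance 3: 1, 3.
Distance 4: 6, 12.
Distance 5: 11.
Distance 6: 7 — contains 7.

6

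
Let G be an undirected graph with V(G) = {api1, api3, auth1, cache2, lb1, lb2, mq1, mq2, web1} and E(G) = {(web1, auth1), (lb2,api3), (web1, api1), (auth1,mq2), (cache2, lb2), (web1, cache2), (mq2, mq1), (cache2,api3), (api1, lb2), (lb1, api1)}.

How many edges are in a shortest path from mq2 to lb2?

4

Distance 0: mq2.
Distance 1: auth1, mq1.
Distance 2: web1.
Distance 3: api1, cache2.
Distance 4: api3, lb1, lb2 — contains lb2.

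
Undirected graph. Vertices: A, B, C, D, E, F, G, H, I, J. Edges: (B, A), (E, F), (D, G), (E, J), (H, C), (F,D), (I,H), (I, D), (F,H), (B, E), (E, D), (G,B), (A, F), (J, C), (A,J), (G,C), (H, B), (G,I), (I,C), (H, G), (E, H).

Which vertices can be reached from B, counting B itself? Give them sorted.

Start at B.
Its neighbours: A, E, G, H.
Then their neighbours: C, D, F, I, J.
Every vertex is now reached.

A, B, C, D, E, F, G, H, I, J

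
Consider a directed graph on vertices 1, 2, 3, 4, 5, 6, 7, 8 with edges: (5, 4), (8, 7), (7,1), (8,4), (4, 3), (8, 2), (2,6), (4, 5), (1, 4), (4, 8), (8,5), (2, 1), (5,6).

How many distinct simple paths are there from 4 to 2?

1

4→8→2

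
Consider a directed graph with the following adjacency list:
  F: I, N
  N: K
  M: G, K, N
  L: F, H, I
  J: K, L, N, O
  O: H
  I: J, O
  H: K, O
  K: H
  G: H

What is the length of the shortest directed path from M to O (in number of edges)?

3

Distance 0: M.
Distance 1: G, K, N.
Distance 2: H.
Distance 3: O — contains O.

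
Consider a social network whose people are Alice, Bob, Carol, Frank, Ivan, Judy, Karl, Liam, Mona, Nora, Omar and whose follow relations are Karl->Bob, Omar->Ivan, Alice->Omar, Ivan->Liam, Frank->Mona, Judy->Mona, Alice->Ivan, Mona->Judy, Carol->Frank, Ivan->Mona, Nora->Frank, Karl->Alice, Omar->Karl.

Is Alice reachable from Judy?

No

Explore from Judy.
Distance 1: reach Mona.
The search from Judy is exhausted; no directed path reaches Alice.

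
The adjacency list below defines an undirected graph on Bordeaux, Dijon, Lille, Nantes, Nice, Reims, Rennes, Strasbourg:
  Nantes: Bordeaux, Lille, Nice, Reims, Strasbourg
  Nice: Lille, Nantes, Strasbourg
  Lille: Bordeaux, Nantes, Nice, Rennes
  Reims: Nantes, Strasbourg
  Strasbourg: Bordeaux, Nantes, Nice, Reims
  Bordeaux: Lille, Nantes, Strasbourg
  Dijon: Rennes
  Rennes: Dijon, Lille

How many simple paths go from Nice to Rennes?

11

Nice–Lille–Rennes
Nice–Nantes–Bordeaux–Lille–Rennes
Nice–Nantes–Lille–Rennes
Nice–Nantes–Reims–Strasbourg–Bordeaux–Lille–Rennes
Nice–Nantes–Strasbourg–Bordeaux–Lille–Rennes
Nice–Strasbourg–Bordeaux–Lille–Rennes
Nice–Strasbourg–Bordeaux–Nantes–Lille–Rennes
Nice–Strasbourg–Nantes–Bordeaux–Lille–Rennes
Nice–Strasbourg–Nantes–Lille–Rennes
Nice–Strasbourg–Reims–Nantes–Bordeaux–Lille–Rennes
Nice–Strasbourg–Reims–Nantes–Lille–Rennes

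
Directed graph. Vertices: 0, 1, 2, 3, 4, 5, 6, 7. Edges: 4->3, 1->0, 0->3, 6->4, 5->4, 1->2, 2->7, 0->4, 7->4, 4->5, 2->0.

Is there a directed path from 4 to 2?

Explore from 4.
Distance 1: reach 3, 5.
The search from 4 is exhausted; no directed path reaches 2.

No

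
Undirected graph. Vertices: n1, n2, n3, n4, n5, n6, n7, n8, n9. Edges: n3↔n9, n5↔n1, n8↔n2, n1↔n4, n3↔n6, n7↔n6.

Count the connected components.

From n1: component {n1, n4, n5}.
From n2: component {n2, n8}.
From n3: component {n3, n6, n7, n9}.
That's 3 components.

3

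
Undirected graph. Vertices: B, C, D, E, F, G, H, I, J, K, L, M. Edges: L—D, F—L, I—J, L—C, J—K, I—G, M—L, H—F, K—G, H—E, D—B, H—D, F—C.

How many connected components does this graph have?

From B: component {B, C, D, E, F, H, L, M}.
From G: component {G, I, J, K}.
That's 2 components.

2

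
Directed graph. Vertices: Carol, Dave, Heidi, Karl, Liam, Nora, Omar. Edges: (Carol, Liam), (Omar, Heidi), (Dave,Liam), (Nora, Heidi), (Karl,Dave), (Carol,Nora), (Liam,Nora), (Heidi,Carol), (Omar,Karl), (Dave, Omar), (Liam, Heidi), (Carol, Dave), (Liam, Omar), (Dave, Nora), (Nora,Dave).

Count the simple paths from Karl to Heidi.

Karl→Dave→Liam→Heidi
Karl→Dave→Liam→Nora→Heidi
Karl→Dave→Liam→Omar→Heidi
Karl→Dave→Nora→Heidi
Karl→Dave→Omar→Heidi

5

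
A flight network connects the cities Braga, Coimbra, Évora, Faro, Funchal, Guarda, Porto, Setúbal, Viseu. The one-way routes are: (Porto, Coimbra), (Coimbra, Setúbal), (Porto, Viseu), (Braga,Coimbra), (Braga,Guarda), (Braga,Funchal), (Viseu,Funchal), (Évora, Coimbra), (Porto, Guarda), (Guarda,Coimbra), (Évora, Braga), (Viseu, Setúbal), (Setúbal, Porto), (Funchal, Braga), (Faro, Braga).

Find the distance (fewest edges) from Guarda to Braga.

Distance 0: Guarda.
Distance 1: Coimbra.
Distance 2: Setúbal.
Distance 3: Porto.
Distance 4: Viseu.
Distance 5: Funchal.
Distance 6: Braga — contains Braga.

6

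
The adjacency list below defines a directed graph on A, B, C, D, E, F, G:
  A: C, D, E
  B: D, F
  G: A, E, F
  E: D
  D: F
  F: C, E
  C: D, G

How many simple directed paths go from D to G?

D→F→C→G

1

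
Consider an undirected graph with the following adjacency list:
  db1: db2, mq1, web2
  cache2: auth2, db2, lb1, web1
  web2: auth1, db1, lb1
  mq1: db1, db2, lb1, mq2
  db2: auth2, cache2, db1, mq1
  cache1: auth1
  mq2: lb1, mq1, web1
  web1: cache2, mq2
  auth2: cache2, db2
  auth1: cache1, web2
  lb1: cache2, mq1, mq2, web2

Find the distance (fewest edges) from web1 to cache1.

Distance 0: web1.
Distance 1: cache2, mq2.
Distance 2: auth2, db2, lb1, mq1.
Distance 3: db1, web2.
Distance 4: auth1.
Distance 5: cache1 — contains cache1.

5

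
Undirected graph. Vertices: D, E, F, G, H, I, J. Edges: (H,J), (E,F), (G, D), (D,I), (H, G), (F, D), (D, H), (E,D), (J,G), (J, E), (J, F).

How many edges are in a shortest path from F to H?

Distance 0: F.
Distance 1: D, E, J.
Distance 2: G, H, I — contains H.

2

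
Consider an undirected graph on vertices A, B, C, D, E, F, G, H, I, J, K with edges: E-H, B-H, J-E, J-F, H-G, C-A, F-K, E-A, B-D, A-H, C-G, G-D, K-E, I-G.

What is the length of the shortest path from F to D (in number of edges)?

Distance 0: F.
Distance 1: J, K.
Distance 2: E.
Distance 3: A, H.
Distance 4: B, C, G.
Distance 5: D, I — contains D.

5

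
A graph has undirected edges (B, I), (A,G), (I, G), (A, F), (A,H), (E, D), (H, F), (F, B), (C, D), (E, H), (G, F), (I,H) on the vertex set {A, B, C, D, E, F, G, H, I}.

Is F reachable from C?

Yes

Explore from C.
Distance 1: reach D.
Distance 2: reach E.
Distance 3: reach H.
Distance 4: reach A, F, I.
Found F.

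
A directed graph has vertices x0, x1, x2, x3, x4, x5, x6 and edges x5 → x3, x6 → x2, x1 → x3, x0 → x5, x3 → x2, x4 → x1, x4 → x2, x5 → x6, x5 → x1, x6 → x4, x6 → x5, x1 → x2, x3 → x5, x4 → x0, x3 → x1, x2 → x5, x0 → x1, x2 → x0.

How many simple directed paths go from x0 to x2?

x0→x1→x2
x0→x1→x3→x2
x0→x1→x3→x5→x6→x2
x0→x1→x3→x5→x6→x4→x2
x0→x5→x1→x2
x0→x5→x1→x3→x2
x0→x5→x3→x1→x2
x0→x5→x3→x2
x0→x5→x6→x2
x0→x5→x6→x4→x1→x2
x0→x5→x6→x4→x1→x3→x2
x0→x5→x6→x4→x2

12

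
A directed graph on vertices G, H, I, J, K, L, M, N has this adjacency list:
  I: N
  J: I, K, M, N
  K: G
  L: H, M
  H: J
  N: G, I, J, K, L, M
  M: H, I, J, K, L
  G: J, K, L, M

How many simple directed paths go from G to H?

18

G→J→I→N→L→H
G→J→I→N→L→M→H
G→J→I→N→M→H
G→J→I→N→M→L→H
G→J→M→H
G→J→M→I→N→L→H
G→J→M→L→H
G→J→N→L→H
... and 10 more.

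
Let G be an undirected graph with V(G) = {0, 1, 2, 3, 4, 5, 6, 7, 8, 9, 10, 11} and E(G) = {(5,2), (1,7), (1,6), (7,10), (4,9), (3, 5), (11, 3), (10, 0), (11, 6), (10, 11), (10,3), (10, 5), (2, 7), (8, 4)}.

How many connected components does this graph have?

2

From 0: component {0, 1, 2, 3, 5, 6, 7, 10, 11}.
From 4: component {4, 8, 9}.
That's 2 components.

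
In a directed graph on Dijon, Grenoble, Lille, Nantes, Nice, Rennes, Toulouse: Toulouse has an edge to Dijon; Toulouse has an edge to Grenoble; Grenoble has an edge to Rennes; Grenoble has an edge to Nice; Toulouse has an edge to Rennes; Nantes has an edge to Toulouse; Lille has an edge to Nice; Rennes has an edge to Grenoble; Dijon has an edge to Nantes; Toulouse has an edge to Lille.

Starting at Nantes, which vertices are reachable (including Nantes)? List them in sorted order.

Dijon, Grenoble, Lille, Nantes, Nice, Rennes, Toulouse

Start at Nantes.
Its neighbours: Toulouse.
Then their neighbours: Dijon, Grenoble, Lille, Rennes.
Then next layer: Nice.
Every vertex is now reached.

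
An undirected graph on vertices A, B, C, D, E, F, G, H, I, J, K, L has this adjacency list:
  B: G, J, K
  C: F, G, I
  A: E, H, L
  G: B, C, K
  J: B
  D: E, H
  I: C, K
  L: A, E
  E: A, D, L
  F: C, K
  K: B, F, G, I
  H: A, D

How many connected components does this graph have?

2

From A: component {A, D, E, H, L}.
From B: component {B, C, F, G, I, J, K}.
That's 2 components.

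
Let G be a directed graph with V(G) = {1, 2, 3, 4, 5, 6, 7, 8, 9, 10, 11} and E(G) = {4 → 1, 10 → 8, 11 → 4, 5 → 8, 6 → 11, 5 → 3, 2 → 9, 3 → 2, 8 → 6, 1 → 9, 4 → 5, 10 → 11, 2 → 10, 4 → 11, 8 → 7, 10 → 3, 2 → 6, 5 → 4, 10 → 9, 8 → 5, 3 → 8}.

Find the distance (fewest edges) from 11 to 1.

Distance 0: 11.
Distance 1: 4.
Distance 2: 1, 5 — contains 1.

2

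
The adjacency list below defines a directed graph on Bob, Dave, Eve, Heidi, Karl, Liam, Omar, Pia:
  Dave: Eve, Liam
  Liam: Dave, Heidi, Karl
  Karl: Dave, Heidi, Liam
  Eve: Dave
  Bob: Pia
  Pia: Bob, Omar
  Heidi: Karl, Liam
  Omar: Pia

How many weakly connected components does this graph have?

2

From Bob: component {Bob, Omar, Pia}.
From Dave: component {Dave, Eve, Heidi, Karl, Liam}.
That's 2 components.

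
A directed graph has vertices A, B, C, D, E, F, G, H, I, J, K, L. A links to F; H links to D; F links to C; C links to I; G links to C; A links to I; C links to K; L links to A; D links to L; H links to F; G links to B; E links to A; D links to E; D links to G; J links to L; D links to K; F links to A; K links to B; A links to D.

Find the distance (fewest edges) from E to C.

3

Distance 0: E.
Distance 1: A.
Distance 2: D, F, I.
Distance 3: C, G, K, L — contains C.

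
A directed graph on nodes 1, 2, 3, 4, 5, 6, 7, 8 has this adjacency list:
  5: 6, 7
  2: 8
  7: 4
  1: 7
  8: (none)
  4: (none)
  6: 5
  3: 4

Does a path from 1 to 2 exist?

No

Explore from 1.
Distance 1: reach 7.
Distance 2: reach 4.
The search from 1 is exhausted; no directed path reaches 2.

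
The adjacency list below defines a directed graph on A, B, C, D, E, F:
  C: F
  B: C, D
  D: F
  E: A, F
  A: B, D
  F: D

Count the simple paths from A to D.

3

A→B→C→F→D
A→B→D
A→D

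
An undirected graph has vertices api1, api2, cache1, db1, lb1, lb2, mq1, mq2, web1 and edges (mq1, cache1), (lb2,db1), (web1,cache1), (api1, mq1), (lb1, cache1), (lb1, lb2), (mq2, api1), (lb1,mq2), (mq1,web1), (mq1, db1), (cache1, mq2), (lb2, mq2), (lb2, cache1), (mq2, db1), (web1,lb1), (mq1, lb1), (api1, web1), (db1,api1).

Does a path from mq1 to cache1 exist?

Yes

Explore from mq1.
Distance 1: reach api1, cache1, db1, lb1, web1.
Found cache1.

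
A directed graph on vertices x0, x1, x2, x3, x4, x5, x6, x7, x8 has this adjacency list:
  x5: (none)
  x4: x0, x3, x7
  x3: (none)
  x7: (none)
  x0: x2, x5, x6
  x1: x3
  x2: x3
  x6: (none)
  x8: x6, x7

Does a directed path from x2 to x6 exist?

Explore from x2.
Distance 1: reach x3.
The search from x2 is exhausted; no directed path reaches x6.

No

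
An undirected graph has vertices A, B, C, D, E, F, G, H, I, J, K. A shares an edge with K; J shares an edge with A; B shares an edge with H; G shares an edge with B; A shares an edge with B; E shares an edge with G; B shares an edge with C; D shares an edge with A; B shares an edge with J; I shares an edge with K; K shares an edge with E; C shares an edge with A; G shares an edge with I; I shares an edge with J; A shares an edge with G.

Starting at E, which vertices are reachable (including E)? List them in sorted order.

Start at E.
Its neighbours: G, K.
Then their neighbours: A, B, I.
Then next layer: C, D, H, J.
Nothing further is reachable.

A, B, C, D, E, G, H, I, J, K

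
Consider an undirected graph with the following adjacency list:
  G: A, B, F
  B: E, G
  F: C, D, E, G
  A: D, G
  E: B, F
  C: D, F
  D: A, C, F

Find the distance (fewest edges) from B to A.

2

Distance 0: B.
Distance 1: E, G.
Distance 2: A, F — contains A.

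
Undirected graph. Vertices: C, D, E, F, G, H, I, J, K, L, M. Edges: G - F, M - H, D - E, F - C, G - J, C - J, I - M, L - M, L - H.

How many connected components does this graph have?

4

From C: component {C, F, G, J}.
From D: component {D, E}.
From H: component {H, I, L, M}.
From K: component {K}.
That's 4 components.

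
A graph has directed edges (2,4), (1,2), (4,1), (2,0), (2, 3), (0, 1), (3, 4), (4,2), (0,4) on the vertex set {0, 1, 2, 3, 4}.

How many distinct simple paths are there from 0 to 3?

0→1→2→3
0→4→1→2→3
0→4→2→3

3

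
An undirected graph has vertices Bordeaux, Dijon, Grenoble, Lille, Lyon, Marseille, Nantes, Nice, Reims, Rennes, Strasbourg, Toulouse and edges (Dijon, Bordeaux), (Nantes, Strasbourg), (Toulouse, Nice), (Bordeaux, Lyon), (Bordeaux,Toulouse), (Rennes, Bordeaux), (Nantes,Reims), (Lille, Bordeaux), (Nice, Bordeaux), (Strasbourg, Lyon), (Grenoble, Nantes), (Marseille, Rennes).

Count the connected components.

From Bordeaux: component {Bordeaux, Dijon, Grenoble, Lille, Lyon, Marseille, Nantes, Nice, Reims, Rennes, Strasbourg, Toulouse}.
That's 1 component.

1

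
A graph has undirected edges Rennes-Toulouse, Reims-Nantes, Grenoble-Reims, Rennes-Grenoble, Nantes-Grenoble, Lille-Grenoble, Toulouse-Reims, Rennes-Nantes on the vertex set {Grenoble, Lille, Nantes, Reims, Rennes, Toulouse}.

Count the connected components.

From Grenoble: component {Grenoble, Lille, Nantes, Reims, Rennes, Toulouse}.
That's 1 component.

1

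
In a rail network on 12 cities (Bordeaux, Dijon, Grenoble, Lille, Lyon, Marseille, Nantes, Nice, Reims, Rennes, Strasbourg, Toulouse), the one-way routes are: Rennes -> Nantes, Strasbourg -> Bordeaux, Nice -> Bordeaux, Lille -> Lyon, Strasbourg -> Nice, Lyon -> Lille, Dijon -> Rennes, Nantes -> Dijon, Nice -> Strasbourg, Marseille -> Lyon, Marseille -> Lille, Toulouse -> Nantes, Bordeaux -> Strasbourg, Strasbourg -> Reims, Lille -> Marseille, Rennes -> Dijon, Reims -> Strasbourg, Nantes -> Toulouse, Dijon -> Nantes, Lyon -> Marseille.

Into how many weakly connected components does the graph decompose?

4

From Bordeaux: component {Bordeaux, Nice, Reims, Strasbourg}.
From Dijon: component {Dijon, Nantes, Rennes, Toulouse}.
From Grenoble: component {Grenoble}.
From Lille: component {Lille, Lyon, Marseille}.
That's 4 components.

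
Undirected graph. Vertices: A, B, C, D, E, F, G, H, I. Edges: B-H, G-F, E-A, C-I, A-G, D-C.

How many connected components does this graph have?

3

From A: component {A, E, F, G}.
From B: component {B, H}.
From C: component {C, D, I}.
That's 3 components.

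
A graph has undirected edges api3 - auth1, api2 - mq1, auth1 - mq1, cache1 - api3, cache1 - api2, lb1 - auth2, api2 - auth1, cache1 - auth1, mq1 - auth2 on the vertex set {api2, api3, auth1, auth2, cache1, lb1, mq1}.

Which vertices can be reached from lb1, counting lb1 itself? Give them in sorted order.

Start at lb1.
Its neighbours: auth2.
Then their neighbours: mq1.
Then next layer: api2, auth1.
Then next layer: api3, cache1.
Every vertex is now reached.

api2, api3, auth1, auth2, cache1, lb1, mq1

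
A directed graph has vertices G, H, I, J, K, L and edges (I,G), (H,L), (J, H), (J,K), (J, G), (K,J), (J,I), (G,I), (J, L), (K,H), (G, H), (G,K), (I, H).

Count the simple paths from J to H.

J→G→H
J→G→I→H
J→G→K→H
J→H
J→I→G→H
J→I→G→K→H
J→I→H
J→K→H

8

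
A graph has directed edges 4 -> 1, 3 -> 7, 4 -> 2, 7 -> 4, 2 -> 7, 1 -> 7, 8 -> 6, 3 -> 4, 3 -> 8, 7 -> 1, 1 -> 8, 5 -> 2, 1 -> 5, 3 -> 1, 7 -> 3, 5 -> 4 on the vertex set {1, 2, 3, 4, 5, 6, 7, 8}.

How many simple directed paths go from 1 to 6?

4

1→5→2→7→3→8→6
1→5→4→2→7→3→8→6
1→7→3→8→6
1→8→6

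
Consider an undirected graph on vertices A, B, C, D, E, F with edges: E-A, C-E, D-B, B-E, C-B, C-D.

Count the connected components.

2

From A: component {A, B, C, D, E}.
From F: component {F}.
That's 2 components.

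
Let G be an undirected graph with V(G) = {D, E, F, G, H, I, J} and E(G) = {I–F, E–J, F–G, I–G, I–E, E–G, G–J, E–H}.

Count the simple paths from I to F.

4

I–E–G–F
I–E–J–G–F
I–F
I–G–F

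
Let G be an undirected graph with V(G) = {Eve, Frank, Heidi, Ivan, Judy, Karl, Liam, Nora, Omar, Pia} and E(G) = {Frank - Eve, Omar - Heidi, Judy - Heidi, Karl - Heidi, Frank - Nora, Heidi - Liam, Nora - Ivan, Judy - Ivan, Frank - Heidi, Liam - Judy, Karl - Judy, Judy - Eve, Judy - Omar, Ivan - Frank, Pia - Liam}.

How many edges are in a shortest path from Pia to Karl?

Distance 0: Pia.
Distance 1: Liam.
Distance 2: Heidi, Judy.
Distance 3: Eve, Frank, Ivan, Karl, Omar — contains Karl.

3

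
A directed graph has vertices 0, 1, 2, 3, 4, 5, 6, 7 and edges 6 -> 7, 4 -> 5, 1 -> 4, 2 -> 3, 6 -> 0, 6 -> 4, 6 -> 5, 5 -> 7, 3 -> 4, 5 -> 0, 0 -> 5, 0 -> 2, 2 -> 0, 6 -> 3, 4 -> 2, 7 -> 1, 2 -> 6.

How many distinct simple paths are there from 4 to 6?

2

4→2→6
4→5→0→2→6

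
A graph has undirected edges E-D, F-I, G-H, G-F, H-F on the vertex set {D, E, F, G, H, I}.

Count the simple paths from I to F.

1

I–F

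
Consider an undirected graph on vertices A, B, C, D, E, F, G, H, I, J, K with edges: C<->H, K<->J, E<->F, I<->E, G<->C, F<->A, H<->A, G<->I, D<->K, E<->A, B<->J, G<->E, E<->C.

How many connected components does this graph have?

2

From A: component {A, C, E, F, G, H, I}.
From B: component {B, D, J, K}.
That's 2 components.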